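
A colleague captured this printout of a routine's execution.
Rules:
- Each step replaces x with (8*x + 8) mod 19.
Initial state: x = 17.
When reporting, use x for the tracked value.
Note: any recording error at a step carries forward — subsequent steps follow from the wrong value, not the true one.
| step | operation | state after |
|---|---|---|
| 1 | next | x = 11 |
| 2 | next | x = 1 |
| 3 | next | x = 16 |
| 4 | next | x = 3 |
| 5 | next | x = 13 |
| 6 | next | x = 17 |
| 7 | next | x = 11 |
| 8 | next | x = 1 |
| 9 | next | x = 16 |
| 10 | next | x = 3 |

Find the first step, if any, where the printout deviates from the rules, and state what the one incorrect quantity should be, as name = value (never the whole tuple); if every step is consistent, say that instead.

1. x = (8*17 + 8) mod 19 = 11 (checks out)
2. x = (8*11 + 8) mod 19 = 1 (same as recorded)
3. x = (8*1 + 8) mod 19 = 16 (same as recorded)
4. x = (8*16 + 8) mod 19 = 3 (checks out)
5. x = (8*3 + 8) mod 19 = 13 (matches)
6. x = (8*13 + 8) mod 19 = 17 (agrees with the printout)
7. x = (8*17 + 8) mod 19 = 11 (agrees with the printout)
8. x = (8*11 + 8) mod 19 = 1 (in agreement)
9. x = (8*1 + 8) mod 19 = 16 (consistent with the printout)
10. x = (8*16 + 8) mod 19 = 3 (consistent with the printout)
All steps check out; nothing to correct.

no error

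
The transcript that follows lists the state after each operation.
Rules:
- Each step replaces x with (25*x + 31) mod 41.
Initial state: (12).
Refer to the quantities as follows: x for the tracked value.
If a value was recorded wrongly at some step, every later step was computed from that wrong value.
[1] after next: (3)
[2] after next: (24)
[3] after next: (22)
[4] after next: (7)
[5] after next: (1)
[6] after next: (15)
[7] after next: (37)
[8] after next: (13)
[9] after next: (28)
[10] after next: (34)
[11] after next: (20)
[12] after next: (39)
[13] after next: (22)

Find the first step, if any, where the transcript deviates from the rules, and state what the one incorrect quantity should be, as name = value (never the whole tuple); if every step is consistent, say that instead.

step 3, x = 16

step 1: x = (25*12 + 31) mod 41 = 3 -> no discrepancy
step 2: x = (25*3 + 31) mod 41 = 24 -> consistent with the transcript
step 3: x = (25*24 + 31) mod 41 = 16 -> the transcript has a different value
That makes step 3 the first incorrect line — x = 16 is what it should show.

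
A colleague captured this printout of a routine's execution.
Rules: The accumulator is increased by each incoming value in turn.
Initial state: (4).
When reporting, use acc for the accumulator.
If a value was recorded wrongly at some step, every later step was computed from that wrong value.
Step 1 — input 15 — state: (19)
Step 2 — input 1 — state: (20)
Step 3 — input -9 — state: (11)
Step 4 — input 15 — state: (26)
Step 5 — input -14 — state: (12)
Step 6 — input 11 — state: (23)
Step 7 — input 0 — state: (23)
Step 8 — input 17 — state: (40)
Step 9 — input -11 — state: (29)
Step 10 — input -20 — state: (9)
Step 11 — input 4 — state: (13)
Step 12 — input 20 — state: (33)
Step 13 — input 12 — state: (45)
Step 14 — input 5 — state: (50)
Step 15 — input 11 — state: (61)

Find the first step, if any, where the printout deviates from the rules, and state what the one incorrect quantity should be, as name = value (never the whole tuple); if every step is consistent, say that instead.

no error

step 1: acc = 4 + 15 = 19 -> matches
step 2: acc = 19 + 1 = 20 -> no discrepancy
step 3: acc = 20 + -9 = 11 -> same as recorded
step 4: acc = 11 + 15 = 26 -> confirmed correct
step 5: acc = 26 + -14 = 12 -> verified
step 6: acc = 12 + 11 = 23 -> consistent with the printout
step 7: acc = 23 + 0 = 23 -> agrees with the printout
step 8: acc = 23 + 17 = 40 -> consistent with the printout
step 9: acc = 40 + -11 = 29 -> confirmed correct
step 10: acc = 29 + -20 = 9 -> verified
step 11: acc = 9 + 4 = 13 -> agrees with the printout
step 12: acc = 13 + 20 = 33 -> agrees with the printout
step 13: acc = 33 + 12 = 45 -> confirmed correct
step 14: acc = 45 + 5 = 50 -> in agreement
step 15: acc = 50 + 11 = 61 -> confirmed correct
Each recorded entry agrees with the recomputation.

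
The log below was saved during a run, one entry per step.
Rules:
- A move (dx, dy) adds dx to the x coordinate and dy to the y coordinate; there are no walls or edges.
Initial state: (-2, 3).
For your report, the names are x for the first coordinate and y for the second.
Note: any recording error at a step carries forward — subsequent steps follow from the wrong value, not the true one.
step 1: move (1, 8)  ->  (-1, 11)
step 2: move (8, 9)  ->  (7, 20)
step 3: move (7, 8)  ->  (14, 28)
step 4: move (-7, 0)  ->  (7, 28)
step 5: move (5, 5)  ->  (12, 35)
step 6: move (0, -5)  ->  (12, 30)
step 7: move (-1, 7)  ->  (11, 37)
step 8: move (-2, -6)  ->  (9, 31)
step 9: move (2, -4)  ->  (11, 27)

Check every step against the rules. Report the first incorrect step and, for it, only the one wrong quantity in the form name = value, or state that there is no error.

step 5, y = 33

Recomputing the run from the initial state:
step 1: x = -1, y = 11
step 2: x = 7, y = 20
step 3: x = 14, y = 28
step 4: x = 7, y = 28
step 5: x = 12, y = 33
step 6: x = 12, y = 28
step 7: x = 11, y = 35
step 8: x = 9, y = 29
step 9: x = 11, y = 25
The first disagreement with the log is at step 5, where the value should be y = 33.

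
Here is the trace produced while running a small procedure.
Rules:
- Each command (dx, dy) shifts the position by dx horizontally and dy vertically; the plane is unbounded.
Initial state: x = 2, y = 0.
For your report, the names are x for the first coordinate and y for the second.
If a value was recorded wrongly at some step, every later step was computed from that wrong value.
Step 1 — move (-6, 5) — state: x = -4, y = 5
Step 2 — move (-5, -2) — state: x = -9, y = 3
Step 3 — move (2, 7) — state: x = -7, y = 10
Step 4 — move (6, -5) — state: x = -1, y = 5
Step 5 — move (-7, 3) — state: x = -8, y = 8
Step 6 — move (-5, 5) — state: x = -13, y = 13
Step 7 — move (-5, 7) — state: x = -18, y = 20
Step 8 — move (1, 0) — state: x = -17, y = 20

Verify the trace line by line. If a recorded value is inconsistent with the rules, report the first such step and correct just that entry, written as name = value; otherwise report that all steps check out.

no error

Recomputing the run from the initial state:
step 1: x = -4, y = 5
step 2: x = -9, y = 3
step 3: x = -7, y = 10
step 4: x = -1, y = 5
step 5: x = -8, y = 8
step 6: x = -13, y = 13
step 7: x = -18, y = 20
step 8: x = -17, y = 20
This matches the trace at every step.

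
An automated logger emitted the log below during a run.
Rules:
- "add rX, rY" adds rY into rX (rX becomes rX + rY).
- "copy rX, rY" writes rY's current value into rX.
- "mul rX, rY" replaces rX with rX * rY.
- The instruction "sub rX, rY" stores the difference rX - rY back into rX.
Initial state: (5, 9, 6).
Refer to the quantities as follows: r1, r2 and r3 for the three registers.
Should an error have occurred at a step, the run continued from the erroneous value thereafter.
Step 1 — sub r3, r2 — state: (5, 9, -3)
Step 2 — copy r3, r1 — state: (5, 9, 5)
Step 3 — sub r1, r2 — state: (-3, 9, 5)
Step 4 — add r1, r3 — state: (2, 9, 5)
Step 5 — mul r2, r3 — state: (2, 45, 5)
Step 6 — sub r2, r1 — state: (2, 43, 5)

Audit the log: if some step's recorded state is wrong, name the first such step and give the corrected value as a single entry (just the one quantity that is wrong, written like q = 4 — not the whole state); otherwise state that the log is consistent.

Step 1: r3 = 6 - 9 = -3 — verified.
Step 2: r3 = 5 — agrees with the log.
Step 3: r1 = 5 - 9 = -4 — this is not what the log shows.
Conclusion: step 3 carries the first error; the entry should be r1 = -4.

step 3, r1 = -4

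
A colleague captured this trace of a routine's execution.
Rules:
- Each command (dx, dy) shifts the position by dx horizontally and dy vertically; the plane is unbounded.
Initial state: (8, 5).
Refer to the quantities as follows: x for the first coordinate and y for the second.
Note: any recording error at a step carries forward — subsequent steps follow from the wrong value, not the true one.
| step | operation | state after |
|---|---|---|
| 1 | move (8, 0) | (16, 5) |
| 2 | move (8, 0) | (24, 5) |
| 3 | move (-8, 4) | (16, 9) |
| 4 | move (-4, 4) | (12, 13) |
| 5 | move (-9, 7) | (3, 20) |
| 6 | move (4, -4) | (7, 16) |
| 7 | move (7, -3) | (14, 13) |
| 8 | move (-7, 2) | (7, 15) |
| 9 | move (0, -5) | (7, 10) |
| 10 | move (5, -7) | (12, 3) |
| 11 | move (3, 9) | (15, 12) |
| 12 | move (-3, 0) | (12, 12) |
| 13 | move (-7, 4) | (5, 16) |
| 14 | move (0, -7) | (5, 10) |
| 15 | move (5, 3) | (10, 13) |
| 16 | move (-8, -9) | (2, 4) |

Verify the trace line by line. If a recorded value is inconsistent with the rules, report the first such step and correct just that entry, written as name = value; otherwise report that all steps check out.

Recomputing the run from the initial state:
step 1: x = 16, y = 5
step 2: x = 24, y = 5
step 3: x = 16, y = 9
step 4: x = 12, y = 13
step 5: x = 3, y = 20
step 6: x = 7, y = 16
step 7: x = 14, y = 13
step 8: x = 7, y = 15
step 9: x = 7, y = 10
step 10: x = 12, y = 3
step 11: x = 15, y = 12
step 12: x = 12, y = 12
step 13: x = 5, y = 16
step 14: x = 5, y = 9
step 15: x = 10, y = 12
step 16: x = 2, y = 3
The first disagreement with the trace is at step 14, where the value should be y = 9.

step 14, y = 9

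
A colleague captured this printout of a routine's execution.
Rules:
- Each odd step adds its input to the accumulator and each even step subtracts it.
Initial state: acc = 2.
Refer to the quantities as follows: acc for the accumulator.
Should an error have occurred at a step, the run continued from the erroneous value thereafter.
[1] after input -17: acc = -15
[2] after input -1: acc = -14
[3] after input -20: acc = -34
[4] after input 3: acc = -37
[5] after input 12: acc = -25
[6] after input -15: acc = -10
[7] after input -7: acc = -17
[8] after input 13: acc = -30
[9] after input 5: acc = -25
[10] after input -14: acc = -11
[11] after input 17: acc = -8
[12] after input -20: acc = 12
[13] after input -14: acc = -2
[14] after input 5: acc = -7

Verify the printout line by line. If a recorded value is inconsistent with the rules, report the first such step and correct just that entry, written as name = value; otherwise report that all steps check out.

Recomputing the run from the initial state:
step 1: acc = -15
step 2: acc = -14
step 3: acc = -34
step 4: acc = -37
step 5: acc = -25
step 6: acc = -10
step 7: acc = -17
step 8: acc = -30
step 9: acc = -25
step 10: acc = -11
step 11: acc = 6
step 12: acc = 26
step 13: acc = 12
step 14: acc = 7
The first disagreement with the printout is at step 11, where the value should be acc = 6.

step 11, acc = 6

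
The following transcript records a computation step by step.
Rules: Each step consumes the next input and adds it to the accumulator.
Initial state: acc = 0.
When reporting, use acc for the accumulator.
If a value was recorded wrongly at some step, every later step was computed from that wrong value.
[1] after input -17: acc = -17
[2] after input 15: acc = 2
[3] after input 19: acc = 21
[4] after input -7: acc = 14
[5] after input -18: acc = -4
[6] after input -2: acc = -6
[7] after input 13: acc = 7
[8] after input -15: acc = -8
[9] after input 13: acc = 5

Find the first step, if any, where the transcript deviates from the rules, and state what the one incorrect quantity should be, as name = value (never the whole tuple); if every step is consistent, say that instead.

step 2, acc = -2

Recomputing the run from the initial state:
step 1: acc = -17
step 2: acc = -2
step 3: acc = 17
step 4: acc = 10
step 5: acc = -8
step 6: acc = -10
step 7: acc = 3
step 8: acc = -12
step 9: acc = 1
The first disagreement with the transcript is at step 2, where the value should be acc = -2.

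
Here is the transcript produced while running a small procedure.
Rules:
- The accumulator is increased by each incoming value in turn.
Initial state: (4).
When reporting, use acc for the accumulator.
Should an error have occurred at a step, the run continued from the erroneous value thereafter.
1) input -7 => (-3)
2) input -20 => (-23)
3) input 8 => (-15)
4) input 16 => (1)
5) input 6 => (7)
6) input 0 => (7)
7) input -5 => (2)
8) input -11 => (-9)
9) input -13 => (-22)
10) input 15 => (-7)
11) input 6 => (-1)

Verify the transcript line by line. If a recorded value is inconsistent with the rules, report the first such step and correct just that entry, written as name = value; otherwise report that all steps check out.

1. acc = 4 + -7 = -3 (no discrepancy)
2. acc = -3 + -20 = -23 (exactly as logged)
3. acc = -23 + 8 = -15 (exactly as logged)
4. acc = -15 + 16 = 1 (in agreement)
5. acc = 1 + 6 = 7 (exactly as logged)
6. acc = 7 + 0 = 7 (verified)
7. acc = 7 + -5 = 2 (verified)
8. acc = 2 + -11 = -9 (agrees with the transcript)
9. acc = -9 + -13 = -22 (agrees with the transcript)
10. acc = -22 + 15 = -7 (matches)
11. acc = -7 + 6 = -1 (matches)
Every step is consistent.

no error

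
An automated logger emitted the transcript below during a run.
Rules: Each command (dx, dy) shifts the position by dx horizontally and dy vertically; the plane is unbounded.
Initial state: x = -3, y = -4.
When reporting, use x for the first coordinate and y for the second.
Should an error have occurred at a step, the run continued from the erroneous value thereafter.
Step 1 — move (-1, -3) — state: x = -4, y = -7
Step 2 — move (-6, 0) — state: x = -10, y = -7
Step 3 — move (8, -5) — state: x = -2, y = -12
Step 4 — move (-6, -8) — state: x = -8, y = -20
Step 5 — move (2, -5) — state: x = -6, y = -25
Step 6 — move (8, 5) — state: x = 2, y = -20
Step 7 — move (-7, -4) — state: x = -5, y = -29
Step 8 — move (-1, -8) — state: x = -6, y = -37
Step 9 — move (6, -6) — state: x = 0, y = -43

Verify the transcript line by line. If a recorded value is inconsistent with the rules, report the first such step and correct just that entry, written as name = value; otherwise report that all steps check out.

step 7, y = -24

Recomputing the run from the initial state:
step 1: x = -4, y = -7
step 2: x = -10, y = -7
step 3: x = -2, y = -12
step 4: x = -8, y = -20
step 5: x = -6, y = -25
step 6: x = 2, y = -20
step 7: x = -5, y = -24
step 8: x = -6, y = -32
step 9: x = 0, y = -38
The first disagreement with the transcript is at step 7, where the value should be y = -24.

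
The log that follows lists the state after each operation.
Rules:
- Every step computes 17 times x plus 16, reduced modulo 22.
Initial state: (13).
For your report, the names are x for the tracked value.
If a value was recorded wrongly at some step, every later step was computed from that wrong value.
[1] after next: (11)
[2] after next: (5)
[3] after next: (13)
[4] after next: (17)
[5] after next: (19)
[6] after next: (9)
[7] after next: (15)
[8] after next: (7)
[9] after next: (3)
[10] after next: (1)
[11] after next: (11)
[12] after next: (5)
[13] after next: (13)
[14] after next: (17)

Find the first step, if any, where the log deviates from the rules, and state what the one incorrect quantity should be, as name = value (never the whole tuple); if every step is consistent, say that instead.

1. x = (17*13 + 16) mod 22 = 17 (the log disagrees here)
First deviation found at step 1; the corrected entry is x = 17.

step 1, x = 17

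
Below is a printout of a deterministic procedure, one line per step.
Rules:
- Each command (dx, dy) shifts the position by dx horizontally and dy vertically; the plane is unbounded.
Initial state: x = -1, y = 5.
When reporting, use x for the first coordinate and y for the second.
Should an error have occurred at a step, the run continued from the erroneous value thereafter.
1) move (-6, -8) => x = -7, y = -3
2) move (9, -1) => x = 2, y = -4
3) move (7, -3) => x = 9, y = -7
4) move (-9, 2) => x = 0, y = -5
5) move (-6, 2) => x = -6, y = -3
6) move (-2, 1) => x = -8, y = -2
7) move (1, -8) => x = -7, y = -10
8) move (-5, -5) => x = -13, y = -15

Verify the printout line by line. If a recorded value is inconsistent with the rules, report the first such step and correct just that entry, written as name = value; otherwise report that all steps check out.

step 1: x = -1 + (-6) = -7, y = 5 + (-8) = -3 -> in agreement
step 2: x = -7 + (9) = 2, y = -3 + (-1) = -4 -> in agreement
step 3: x = 2 + (7) = 9, y = -4 + (-3) = -7 -> in agreement
step 4: x = 9 + (-9) = 0, y = -7 + (2) = -5 -> confirmed correct
step 5: x = 0 + (-6) = -6, y = -5 + (2) = -3 -> checks out
step 6: x = -6 + (-2) = -8, y = -3 + (1) = -2 -> consistent with the printout
step 7: x = -8 + (1) = -7, y = -2 + (-8) = -10 -> in agreement
step 8: x = -7 + (-5) = -12, y = -10 + (-5) = -15 -> not what was recorded
So the first discrepancy is step 8, where the right value is x = -12.

step 8, x = -12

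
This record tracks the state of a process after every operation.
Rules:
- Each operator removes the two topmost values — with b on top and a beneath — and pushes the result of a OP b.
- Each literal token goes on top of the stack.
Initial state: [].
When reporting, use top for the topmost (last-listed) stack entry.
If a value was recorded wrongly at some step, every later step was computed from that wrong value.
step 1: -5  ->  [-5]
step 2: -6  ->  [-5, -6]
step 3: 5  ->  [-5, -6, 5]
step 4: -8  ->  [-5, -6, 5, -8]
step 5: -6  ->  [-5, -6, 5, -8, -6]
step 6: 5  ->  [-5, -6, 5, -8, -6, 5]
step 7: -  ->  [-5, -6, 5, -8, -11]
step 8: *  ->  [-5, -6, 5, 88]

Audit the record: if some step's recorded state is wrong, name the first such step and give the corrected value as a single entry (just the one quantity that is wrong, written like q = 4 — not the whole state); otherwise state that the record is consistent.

Recomputing the run from the initial state:
step 1: [-5]
step 2: [-5, -6]
step 3: [-5, -6, 5]
step 4: [-5, -6, 5, -8]
step 5: [-5, -6, 5, -8, -6]
step 6: [-5, -6, 5, -8, -6, 5]
step 7: [-5, -6, 5, -8, -11]
step 8: [-5, -6, 5, 88]
This matches the record at every step.

no error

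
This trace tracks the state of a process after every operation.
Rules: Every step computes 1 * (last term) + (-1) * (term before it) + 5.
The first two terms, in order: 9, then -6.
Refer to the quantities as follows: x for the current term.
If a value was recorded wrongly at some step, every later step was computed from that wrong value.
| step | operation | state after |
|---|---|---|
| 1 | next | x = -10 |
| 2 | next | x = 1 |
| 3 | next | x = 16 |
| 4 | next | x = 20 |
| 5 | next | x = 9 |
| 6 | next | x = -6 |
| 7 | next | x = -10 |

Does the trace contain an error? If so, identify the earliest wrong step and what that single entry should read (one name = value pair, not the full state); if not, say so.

Recomputing the run from the initial state:
step 1: x = -10
step 2: x = 1
step 3: x = 16
step 4: x = 20
step 5: x = 9
step 6: x = -6
step 7: x = -10
This matches the trace at every step.

no error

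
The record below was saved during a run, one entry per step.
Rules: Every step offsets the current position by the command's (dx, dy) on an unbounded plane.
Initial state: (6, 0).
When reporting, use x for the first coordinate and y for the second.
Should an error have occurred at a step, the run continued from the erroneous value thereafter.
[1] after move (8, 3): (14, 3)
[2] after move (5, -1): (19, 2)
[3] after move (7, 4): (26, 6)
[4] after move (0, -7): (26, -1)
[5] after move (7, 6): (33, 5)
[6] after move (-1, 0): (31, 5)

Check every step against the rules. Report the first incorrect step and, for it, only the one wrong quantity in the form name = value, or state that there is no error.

1. x = 6 + (8) = 14, y = 0 + (3) = 3 (agrees with the record)
2. x = 14 + (5) = 19, y = 3 + (-1) = 2 (in agreement)
3. x = 19 + (7) = 26, y = 2 + (4) = 6 (confirmed correct)
4. x = 26 + (0) = 26, y = 6 + (-7) = -1 (verified)
5. x = 26 + (7) = 33, y = -1 + (6) = 5 (matches)
6. x = 33 + (-1) = 32, y = 5 + (0) = 5 (the record disagrees here)
That makes step 6 the first incorrect line — x = 32 is what it should show.

step 6, x = 32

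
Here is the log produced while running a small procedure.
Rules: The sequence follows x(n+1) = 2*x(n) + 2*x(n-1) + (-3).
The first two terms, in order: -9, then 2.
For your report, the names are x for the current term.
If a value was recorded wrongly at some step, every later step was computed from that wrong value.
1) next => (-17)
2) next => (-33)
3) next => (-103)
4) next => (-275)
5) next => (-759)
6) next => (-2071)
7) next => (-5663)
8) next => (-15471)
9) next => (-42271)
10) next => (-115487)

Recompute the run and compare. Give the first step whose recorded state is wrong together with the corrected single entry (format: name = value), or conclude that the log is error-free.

1. x = 2*(2) + (2)*(-9) + (-3) = -17 (exactly as logged)
2. x = 2*(-17) + (2)*(2) + (-3) = -33 (matches)
3. x = 2*(-33) + (2)*(-17) + (-3) = -103 (consistent with the log)
4. x = 2*(-103) + (2)*(-33) + (-3) = -275 (same as recorded)
5. x = 2*(-275) + (2)*(-103) + (-3) = -759 (agrees with the log)
6. x = 2*(-759) + (2)*(-275) + (-3) = -2071 (same as recorded)
7. x = 2*(-2071) + (2)*(-759) + (-3) = -5663 (matches)
8. x = 2*(-5663) + (2)*(-2071) + (-3) = -15471 (confirmed correct)
9. x = 2*(-15471) + (2)*(-5663) + (-3) = -42271 (exactly as logged)
10. x = 2*(-42271) + (2)*(-15471) + (-3) = -115487 (verified)
The whole run recomputes cleanly — no discrepancies.

no error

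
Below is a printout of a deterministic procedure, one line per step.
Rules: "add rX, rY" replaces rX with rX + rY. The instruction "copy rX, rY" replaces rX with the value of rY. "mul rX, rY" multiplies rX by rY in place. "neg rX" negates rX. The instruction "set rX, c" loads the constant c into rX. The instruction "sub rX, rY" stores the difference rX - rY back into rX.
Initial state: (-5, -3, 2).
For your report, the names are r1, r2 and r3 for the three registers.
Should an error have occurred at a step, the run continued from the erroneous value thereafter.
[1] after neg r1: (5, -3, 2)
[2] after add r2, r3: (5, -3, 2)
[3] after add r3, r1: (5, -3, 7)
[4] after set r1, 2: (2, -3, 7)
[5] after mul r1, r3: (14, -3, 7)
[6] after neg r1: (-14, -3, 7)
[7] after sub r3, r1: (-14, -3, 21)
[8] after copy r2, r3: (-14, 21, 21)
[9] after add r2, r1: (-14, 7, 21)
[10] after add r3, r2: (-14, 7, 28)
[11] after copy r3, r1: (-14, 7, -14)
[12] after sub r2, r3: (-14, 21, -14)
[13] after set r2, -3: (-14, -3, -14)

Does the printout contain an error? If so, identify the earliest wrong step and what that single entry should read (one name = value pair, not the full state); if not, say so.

Recomputing the run from the initial state:
step 1: r1 = 5, r2 = -3, r3 = 2
step 2: r1 = 5, r2 = -1, r3 = 2
step 3: r1 = 5, r2 = -1, r3 = 7
step 4: r1 = 2, r2 = -1, r3 = 7
step 5: r1 = 14, r2 = -1, r3 = 7
step 6: r1 = -14, r2 = -1, r3 = 7
step 7: r1 = -14, r2 = -1, r3 = 21
step 8: r1 = -14, r2 = 21, r3 = 21
step 9: r1 = -14, r2 = 7, r3 = 21
step 10: r1 = -14, r2 = 7, r3 = 28
step 11: r1 = -14, r2 = 7, r3 = -14
step 12: r1 = -14, r2 = 21, r3 = -14
step 13: r1 = -14, r2 = -3, r3 = -14
The first disagreement with the printout is at step 2, where the value should be r2 = -1.

step 2, r2 = -1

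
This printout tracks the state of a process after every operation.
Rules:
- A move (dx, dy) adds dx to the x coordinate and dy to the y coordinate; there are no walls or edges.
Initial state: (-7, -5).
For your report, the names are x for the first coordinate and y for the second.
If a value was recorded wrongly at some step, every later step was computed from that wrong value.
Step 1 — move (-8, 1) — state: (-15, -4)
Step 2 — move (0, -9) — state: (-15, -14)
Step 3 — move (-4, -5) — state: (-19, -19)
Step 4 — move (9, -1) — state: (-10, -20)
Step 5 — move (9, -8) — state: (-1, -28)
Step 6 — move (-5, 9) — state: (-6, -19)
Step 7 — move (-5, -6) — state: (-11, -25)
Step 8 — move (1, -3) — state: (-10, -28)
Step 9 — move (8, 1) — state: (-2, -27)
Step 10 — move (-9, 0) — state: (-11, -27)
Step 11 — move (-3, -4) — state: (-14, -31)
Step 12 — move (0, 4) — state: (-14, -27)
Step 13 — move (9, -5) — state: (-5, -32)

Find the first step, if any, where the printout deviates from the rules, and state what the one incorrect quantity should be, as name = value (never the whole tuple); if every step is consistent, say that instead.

step 2, y = -13

1. x = -7 + (-8) = -15, y = -5 + (1) = -4 (in agreement)
2. x = -15 + (0) = -15, y = -4 + (-9) = -13 (the printout disagrees here)
The earliest wrong entry is at step 2: it should read y = -13.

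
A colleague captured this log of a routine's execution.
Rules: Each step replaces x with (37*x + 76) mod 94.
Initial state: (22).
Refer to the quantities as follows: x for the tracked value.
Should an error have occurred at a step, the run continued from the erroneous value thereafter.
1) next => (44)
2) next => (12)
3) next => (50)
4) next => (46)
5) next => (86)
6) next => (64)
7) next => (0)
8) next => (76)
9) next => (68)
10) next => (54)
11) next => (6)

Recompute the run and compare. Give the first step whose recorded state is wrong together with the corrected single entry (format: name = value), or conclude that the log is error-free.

step 6, x = 62

step 1: x = (37*22 + 76) mod 94 = 44 -> confirmed correct
step 2: x = (37*44 + 76) mod 94 = 12 -> verified
step 3: x = (37*12 + 76) mod 94 = 50 -> confirmed correct
step 4: x = (37*50 + 76) mod 94 = 46 -> agrees with the log
step 5: x = (37*46 + 76) mod 94 = 86 -> verified
step 6: x = (37*86 + 76) mod 94 = 62 -> not what was recorded
Conclusion: step 6 carries the first error; the entry should be x = 62.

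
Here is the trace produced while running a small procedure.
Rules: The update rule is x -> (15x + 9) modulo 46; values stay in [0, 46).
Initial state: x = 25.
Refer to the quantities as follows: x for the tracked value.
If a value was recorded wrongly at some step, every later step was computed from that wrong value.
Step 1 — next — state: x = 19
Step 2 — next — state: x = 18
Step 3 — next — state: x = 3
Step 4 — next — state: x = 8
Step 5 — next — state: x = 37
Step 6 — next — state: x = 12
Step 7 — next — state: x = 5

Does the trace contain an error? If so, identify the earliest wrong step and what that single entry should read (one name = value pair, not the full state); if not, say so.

step 1, x = 16

Recomputing the run from the initial state:
step 1: x = 16
step 2: x = 19
step 3: x = 18
step 4: x = 3
step 5: x = 8
step 6: x = 37
step 7: x = 12
The first disagreement with the trace is at step 1, where the value should be x = 16.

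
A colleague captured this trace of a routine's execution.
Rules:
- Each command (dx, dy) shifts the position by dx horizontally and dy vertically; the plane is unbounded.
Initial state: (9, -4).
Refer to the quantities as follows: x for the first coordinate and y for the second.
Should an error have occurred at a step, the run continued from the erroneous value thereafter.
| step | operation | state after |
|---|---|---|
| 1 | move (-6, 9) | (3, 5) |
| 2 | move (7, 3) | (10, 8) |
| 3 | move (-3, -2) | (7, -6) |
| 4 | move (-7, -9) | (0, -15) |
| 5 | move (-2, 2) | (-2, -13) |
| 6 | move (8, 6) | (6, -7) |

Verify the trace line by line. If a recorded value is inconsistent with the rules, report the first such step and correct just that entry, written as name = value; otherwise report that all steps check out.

step 3, y = 6

Recomputing the run from the initial state:
step 1: x = 3, y = 5
step 2: x = 10, y = 8
step 3: x = 7, y = 6
step 4: x = 0, y = -3
step 5: x = -2, y = -1
step 6: x = 6, y = 5
The first disagreement with the trace is at step 3, where the value should be y = 6.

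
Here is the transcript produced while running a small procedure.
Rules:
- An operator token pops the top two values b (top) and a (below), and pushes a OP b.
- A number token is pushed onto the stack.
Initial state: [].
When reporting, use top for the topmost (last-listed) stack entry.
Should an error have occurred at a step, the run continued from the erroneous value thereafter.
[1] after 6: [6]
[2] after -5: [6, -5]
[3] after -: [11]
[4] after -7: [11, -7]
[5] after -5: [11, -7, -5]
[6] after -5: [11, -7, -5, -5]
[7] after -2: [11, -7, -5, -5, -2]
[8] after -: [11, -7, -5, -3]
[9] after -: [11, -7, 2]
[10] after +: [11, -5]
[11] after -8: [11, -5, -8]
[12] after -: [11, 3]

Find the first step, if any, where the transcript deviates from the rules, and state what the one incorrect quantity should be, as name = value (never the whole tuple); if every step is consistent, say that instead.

Recomputing the run from the initial state:
step 1: [6]
step 2: [6, -5]
step 3: [11]
step 4: [11, -7]
step 5: [11, -7, -5]
step 6: [11, -7, -5, -5]
step 7: [11, -7, -5, -5, -2]
step 8: [11, -7, -5, -3]
step 9: [11, -7, -2]
step 10: [11, -9]
step 11: [11, -9, -8]
step 12: [11, -1]
The first disagreement with the transcript is at step 9, where the value should be top = -2.

step 9, top = -2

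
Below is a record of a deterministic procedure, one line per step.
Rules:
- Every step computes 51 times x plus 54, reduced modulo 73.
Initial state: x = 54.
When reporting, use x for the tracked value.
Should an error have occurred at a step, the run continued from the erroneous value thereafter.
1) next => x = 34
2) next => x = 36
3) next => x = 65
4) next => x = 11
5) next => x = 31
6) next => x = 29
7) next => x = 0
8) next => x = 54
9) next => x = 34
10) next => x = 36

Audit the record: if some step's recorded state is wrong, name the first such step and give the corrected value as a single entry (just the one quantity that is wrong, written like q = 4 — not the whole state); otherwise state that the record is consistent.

Recomputing the run from the initial state:
step 1: x = 34
step 2: x = 36
step 3: x = 65
step 4: x = 11
step 5: x = 31
step 6: x = 29
step 7: x = 0
step 8: x = 54
step 9: x = 34
step 10: x = 36
This matches the record at every step.

no error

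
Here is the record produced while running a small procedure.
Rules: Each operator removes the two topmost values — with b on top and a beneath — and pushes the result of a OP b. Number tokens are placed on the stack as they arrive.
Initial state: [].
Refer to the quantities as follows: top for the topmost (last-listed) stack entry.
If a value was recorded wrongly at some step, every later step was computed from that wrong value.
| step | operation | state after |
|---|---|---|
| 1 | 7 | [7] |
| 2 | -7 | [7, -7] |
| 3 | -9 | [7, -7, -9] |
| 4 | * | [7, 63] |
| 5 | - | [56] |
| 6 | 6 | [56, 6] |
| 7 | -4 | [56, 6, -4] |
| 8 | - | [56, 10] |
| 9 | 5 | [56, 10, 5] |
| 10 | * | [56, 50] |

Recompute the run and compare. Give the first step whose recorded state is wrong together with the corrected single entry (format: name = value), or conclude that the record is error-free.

Recomputing the run from the initial state:
step 1: [7]
step 2: [7, -7]
step 3: [7, -7, -9]
step 4: [7, 63]
step 5: [-56]
step 6: [-56, 6]
step 7: [-56, 6, -4]
step 8: [-56, 10]
step 9: [-56, 10, 5]
step 10: [-56, 50]
The first disagreement with the record is at step 5, where the value should be top = -56.

step 5, top = -56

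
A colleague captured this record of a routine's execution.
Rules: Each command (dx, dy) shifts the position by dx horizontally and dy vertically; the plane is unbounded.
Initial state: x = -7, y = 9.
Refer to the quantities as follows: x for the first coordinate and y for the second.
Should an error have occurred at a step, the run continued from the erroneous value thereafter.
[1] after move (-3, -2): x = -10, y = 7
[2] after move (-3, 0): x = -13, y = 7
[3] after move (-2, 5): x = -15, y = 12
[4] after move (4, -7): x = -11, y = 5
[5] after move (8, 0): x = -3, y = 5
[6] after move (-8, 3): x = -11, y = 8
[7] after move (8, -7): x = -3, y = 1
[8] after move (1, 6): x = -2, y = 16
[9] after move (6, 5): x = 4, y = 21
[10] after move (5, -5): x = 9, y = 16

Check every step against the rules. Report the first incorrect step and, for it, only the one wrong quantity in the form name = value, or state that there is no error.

step 8, y = 7

1. x = -7 + (-3) = -10, y = 9 + (-2) = 7 (exactly as logged)
2. x = -10 + (-3) = -13, y = 7 + (0) = 7 (confirmed correct)
3. x = -13 + (-2) = -15, y = 7 + (5) = 12 (checks out)
4. x = -15 + (4) = -11, y = 12 + (-7) = 5 (verified)
5. x = -11 + (8) = -3, y = 5 + (0) = 5 (exactly as logged)
6. x = -3 + (-8) = -11, y = 5 + (3) = 8 (no discrepancy)
7. x = -11 + (8) = -3, y = 8 + (-7) = 1 (verified)
8. x = -3 + (1) = -2, y = 1 + (6) = 7 (the record has a different value)
Conclusion: step 8 carries the first error; the entry should be y = 7.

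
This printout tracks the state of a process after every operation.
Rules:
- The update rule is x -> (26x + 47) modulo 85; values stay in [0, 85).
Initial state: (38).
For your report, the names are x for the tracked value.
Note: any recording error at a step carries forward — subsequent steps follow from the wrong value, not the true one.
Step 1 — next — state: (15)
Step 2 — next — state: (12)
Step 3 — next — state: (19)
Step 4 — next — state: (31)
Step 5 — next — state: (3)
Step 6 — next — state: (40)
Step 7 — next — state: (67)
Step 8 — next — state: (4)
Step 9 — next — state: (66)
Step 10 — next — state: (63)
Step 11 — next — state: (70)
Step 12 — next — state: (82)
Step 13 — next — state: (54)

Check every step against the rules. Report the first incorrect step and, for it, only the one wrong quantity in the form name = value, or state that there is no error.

no error

step 1: x = (26*38 + 47) mod 85 = 15 -> agrees with the printout
step 2: x = (26*15 + 47) mod 85 = 12 -> in agreement
step 3: x = (26*12 + 47) mod 85 = 19 -> exactly as logged
step 4: x = (26*19 + 47) mod 85 = 31 -> checks out
step 5: x = (26*31 + 47) mod 85 = 3 -> matches
step 6: x = (26*3 + 47) mod 85 = 40 -> matches
step 7: x = (26*40 + 47) mod 85 = 67 -> agrees with the printout
step 8: x = (26*67 + 47) mod 85 = 4 -> exactly as logged
step 9: x = (26*4 + 47) mod 85 = 66 -> same as recorded
step 10: x = (26*66 + 47) mod 85 = 63 -> confirmed correct
step 11: x = (26*63 + 47) mod 85 = 70 -> exactly as logged
step 12: x = (26*70 + 47) mod 85 = 82 -> in agreement
step 13: x = (26*82 + 47) mod 85 = 54 -> consistent with the printout
All steps check out; nothing to correct.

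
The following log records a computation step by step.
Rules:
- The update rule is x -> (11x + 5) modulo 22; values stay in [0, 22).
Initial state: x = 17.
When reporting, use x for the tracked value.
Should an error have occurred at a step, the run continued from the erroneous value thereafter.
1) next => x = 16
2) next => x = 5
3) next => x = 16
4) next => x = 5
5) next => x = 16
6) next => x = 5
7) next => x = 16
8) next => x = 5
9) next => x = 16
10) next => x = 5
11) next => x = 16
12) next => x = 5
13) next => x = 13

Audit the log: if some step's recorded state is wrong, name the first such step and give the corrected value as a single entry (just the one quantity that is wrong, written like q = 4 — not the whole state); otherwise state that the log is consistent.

Step 1: x = (11*17 + 5) mod 22 = 16 — checks out.
Step 2: x = (11*16 + 5) mod 22 = 5 — matches.
Step 3: x = (11*5 + 5) mod 22 = 16 — same as recorded.
Step 4: x = (11*16 + 5) mod 22 = 5 — confirmed correct.
Step 5: x = (11*5 + 5) mod 22 = 16 — no discrepancy.
Step 6: x = (11*16 + 5) mod 22 = 5 — same as recorded.
Step 7: x = (11*5 + 5) mod 22 = 16 — no discrepancy.
Step 8: x = (11*16 + 5) mod 22 = 5 — same as recorded.
Step 9: x = (11*5 + 5) mod 22 = 16 — verified.
Step 10: x = (11*16 + 5) mod 22 = 5 — no discrepancy.
Step 11: x = (11*5 + 5) mod 22 = 16 — matches.
Step 12: x = (11*16 + 5) mod 22 = 5 — confirmed correct.
Step 13: x = (11*5 + 5) mod 22 = 16 — the recorded entry deviates here.
So the first discrepancy is step 13, where the right value is x = 16.

step 13, x = 16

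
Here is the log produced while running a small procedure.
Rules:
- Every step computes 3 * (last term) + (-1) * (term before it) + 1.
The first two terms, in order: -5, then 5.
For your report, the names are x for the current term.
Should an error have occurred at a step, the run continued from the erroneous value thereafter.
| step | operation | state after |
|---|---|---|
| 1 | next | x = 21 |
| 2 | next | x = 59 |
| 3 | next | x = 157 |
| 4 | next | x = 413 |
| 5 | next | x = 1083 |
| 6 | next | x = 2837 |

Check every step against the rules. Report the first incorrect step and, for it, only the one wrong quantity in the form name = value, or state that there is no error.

no error

Recomputing the run from the initial state:
step 1: x = 21
step 2: x = 59
step 3: x = 157
step 4: x = 413
step 5: x = 1083
step 6: x = 2837
This matches the log at every step.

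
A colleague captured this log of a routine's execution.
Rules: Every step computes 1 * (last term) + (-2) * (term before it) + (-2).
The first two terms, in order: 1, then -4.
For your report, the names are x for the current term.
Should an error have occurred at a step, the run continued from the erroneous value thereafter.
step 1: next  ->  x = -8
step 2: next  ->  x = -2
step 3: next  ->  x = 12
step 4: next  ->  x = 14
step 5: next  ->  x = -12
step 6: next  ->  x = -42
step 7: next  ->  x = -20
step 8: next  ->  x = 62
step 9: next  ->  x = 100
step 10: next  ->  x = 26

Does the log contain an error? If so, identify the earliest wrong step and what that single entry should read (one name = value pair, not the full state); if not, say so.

1. x = 1*(-4) + (-2)*(1) + (-2) = -8 (same as recorded)
2. x = 1*(-8) + (-2)*(-4) + (-2) = -2 (checks out)
3. x = 1*(-2) + (-2)*(-8) + (-2) = 12 (matches)
4. x = 1*(12) + (-2)*(-2) + (-2) = 14 (in agreement)
5. x = 1*(14) + (-2)*(12) + (-2) = -12 (no discrepancy)
6. x = 1*(-12) + (-2)*(14) + (-2) = -42 (same as recorded)
7. x = 1*(-42) + (-2)*(-12) + (-2) = -20 (no discrepancy)
8. x = 1*(-20) + (-2)*(-42) + (-2) = 62 (consistent with the log)
9. x = 1*(62) + (-2)*(-20) + (-2) = 100 (in agreement)
10. x = 1*(100) + (-2)*(62) + (-2) = -26 (the log disagrees here)
First incorrect step: 10; the correct value is x = -26.

step 10, x = -26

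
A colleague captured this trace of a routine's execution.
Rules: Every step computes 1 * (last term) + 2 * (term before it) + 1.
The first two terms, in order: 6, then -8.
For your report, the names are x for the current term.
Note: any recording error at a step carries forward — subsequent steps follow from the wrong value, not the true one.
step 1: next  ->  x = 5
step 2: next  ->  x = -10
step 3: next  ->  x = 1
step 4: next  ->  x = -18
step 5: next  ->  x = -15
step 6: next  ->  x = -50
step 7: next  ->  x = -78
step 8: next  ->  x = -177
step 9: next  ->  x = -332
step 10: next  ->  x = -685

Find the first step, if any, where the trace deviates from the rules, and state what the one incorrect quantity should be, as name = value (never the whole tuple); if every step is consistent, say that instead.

step 1: x = 1*(-8) + (2)*(6) + (1) = 5 -> checks out
step 2: x = 1*(5) + (2)*(-8) + (1) = -10 -> no discrepancy
step 3: x = 1*(-10) + (2)*(5) + (1) = 1 -> exactly as logged
step 4: x = 1*(1) + (2)*(-10) + (1) = -18 -> no discrepancy
step 5: x = 1*(-18) + (2)*(1) + (1) = -15 -> no discrepancy
step 6: x = 1*(-15) + (2)*(-18) + (1) = -50 -> agrees with the trace
step 7: x = 1*(-50) + (2)*(-15) + (1) = -79 -> this is not what the trace shows
Step 7 is the first one off; corrected, x = -79.

step 7, x = -79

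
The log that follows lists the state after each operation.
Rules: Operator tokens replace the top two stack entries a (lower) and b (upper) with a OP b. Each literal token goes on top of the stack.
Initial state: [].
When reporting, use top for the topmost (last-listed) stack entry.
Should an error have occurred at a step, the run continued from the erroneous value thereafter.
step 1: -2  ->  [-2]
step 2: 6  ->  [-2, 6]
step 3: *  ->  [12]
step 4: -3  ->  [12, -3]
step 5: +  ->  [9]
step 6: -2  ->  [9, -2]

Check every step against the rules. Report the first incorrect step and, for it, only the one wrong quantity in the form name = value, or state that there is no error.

Step 1: push -2: top = -2 — confirmed correct.
Step 2: push 6: top = 6 — no discrepancy.
Step 3: -2 * 6 = -12 — the entry is off here.
The earliest wrong entry is at step 3: it should read top = -12.

step 3, top = -12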